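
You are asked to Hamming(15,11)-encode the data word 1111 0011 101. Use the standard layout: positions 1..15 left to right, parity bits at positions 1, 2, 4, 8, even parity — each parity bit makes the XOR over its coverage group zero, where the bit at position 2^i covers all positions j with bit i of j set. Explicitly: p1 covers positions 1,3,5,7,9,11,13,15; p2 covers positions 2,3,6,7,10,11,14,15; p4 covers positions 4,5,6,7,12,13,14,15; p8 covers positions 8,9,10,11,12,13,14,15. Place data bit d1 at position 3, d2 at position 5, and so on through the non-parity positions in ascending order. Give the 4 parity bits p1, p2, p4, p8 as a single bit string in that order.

Place data bits at non-power-of-two positions: b3=1, b5=1, b6=1, b7=1, b9=0, b10=0, b11=1, b12=1, b13=1, b14=0, b15=1.
p1 = XOR of data positions {3,5,7,9,11,13,15} = 1⊕1⊕1⊕0⊕1⊕1⊕1 = 0
p2 = XOR of data positions {3,6,7,10,11,14,15} = 1⊕1⊕1⊕0⊕1⊕0⊕1 = 1
p4 = XOR of data positions {5,6,7,12,13,14,15} = 1⊕1⊕1⊕1⊕1⊕0⊕1 = 0
p8 = XOR of data positions {9,10,11,12,13,14,15} = 0⊕0⊕1⊕1⊕1⊕0⊕1 = 0
Parity bits p1,p2,p4,p8 = 0100

0100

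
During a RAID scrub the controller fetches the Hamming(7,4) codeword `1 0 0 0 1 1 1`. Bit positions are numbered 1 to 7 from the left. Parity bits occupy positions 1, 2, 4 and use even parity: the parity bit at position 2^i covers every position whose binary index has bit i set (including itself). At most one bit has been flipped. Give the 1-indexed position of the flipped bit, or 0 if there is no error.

5

s1: b1⊕b3⊕b5⊕b7 = 1⊕0⊕1⊕1 = 1
s2: b2⊕b3⊕b6⊕b7 = 0⊕0⊕1⊕1 = 0
s4: b4⊕b5⊕b6⊕b7 = 0⊕1⊕1⊕1 = 1
Syndrome (s4...s1) = 101 → position 5.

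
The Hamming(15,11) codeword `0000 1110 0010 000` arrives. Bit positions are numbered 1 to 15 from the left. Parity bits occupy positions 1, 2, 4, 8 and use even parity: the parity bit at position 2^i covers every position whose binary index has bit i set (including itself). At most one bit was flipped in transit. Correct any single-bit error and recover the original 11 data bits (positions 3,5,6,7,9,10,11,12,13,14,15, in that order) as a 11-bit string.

01110010001

s1: b1⊕b3⊕b5⊕b7⊕b9⊕b11⊕b13⊕b15 = 0⊕0⊕1⊕1⊕0⊕1⊕0⊕0 = 1
s2: b2⊕b3⊕b6⊕b7⊕b10⊕b11⊕b14⊕b15 = 0⊕0⊕1⊕1⊕0⊕1⊕0⊕0 = 1
s4: b4⊕b5⊕b6⊕b7⊕b12⊕b13⊕b14⊕b15 = 0⊕1⊕1⊕1⊕0⊕0⊕0⊕0 = 1
s8: b8⊕b9⊕b10⊕b11⊕b12⊕b13⊕b14⊕b15 = 0⊕0⊕0⊕1⊕0⊕0⊕0⊕0 = 1
Syndrome (s8...s1) = 1111 → position 15.
Flip bit 15: corrected codeword = 000011100010001
Data bits at positions 3,5,6,7,9,10,11,12,13,14,15: 01110010001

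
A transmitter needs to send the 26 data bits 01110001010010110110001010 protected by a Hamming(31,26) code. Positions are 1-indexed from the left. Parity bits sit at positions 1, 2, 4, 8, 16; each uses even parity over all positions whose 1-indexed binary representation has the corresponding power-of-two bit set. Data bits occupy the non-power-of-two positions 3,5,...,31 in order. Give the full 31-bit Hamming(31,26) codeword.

Place data bits at non-power-of-two positions: b3=0, b5=1, b6=1, b7=1, b9=0, b10=0, b11=0, b12=1, b13=0, b14=1, b15=0, b17=0, b18=1, b19=0, b20=1, b21=1, b22=0, b23=1, b24=1, b25=0, b26=0, b27=0, b28=1, b29=0, b30=1, b31=0.
p1 = XOR of data positions {3,5,7,9,11,13,15,17,19,21,23,25,27,29,31} = 0⊕1⊕1⊕0⊕0⊕0⊕0⊕0⊕0⊕1⊕1⊕0⊕0⊕0⊕0 = 0
p2 = XOR of data positions {3,6,7,10,11,14,15,18,19,22,23,26,27,30,31} = 0⊕1⊕1⊕0⊕0⊕1⊕0⊕1⊕0⊕0⊕1⊕0⊕0⊕1⊕0 = 0
p4 = XOR of data positions {5,6,7,12,13,14,15,20,21,22,23,28,29,30,31} = 1⊕1⊕1⊕1⊕0⊕1⊕0⊕1⊕1⊕0⊕1⊕1⊕0⊕1⊕0 = 0
p8 = XOR of data positions {9,10,11,12,13,14,15,24,25,26,27,28,29,30,31} = 0⊕0⊕0⊕1⊕0⊕1⊕0⊕1⊕0⊕0⊕0⊕1⊕0⊕1⊕0 = 1
p16 = XOR of data positions {17,18,19,20,21,22,23,24,25,26,27,28,29,30,31} = 0⊕1⊕0⊕1⊕1⊕0⊕1⊕1⊕0⊕0⊕0⊕1⊕0⊕1⊕0 = 1
Codeword b1..b31 = 0000111100010101010110110001010

0000111100010101010110110001010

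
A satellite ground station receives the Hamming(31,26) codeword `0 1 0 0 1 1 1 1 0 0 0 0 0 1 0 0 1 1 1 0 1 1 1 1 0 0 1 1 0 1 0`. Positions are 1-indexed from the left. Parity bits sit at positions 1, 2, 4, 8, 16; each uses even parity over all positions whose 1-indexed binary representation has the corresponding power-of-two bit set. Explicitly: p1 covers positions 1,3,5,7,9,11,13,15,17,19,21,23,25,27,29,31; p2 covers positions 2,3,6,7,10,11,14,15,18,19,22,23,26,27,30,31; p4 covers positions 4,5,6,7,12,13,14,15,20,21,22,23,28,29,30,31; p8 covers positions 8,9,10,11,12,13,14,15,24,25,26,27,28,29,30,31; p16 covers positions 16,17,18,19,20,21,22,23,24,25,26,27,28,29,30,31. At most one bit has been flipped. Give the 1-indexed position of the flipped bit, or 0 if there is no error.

5

s1: b1⊕b3⊕b5⊕b7⊕b9⊕b11⊕b13⊕b15⊕b17⊕b19⊕b21⊕b23⊕b25⊕b27⊕b29⊕b31 = 0⊕0⊕1⊕1⊕0⊕0⊕0⊕0⊕1⊕1⊕1⊕1⊕0⊕1⊕0⊕0 = 1
s2: b2⊕b3⊕b6⊕b7⊕b10⊕b11⊕b14⊕b15⊕b18⊕b19⊕b22⊕b23⊕b26⊕b27⊕b30⊕b31 = 1⊕0⊕1⊕1⊕0⊕0⊕1⊕0⊕1⊕1⊕1⊕1⊕0⊕1⊕1⊕0 = 0
s4: b4⊕b5⊕b6⊕b7⊕b12⊕b13⊕b14⊕b15⊕b20⊕b21⊕b22⊕b23⊕b28⊕b29⊕b30⊕b31 = 0⊕1⊕1⊕1⊕0⊕0⊕1⊕0⊕0⊕1⊕1⊕1⊕1⊕0⊕1⊕0 = 1
s8: b8⊕b9⊕b10⊕b11⊕b12⊕b13⊕b14⊕b15⊕b24⊕b25⊕b26⊕b27⊕b28⊕b29⊕b30⊕b31 = 1⊕0⊕0⊕0⊕0⊕0⊕1⊕0⊕1⊕0⊕0⊕1⊕1⊕0⊕1⊕0 = 0
s16: b16⊕b17⊕b18⊕b19⊕b20⊕b21⊕b22⊕b23⊕b24⊕b25⊕b26⊕b27⊕b28⊕b29⊕b30⊕b31 = 0⊕1⊕1⊕1⊕0⊕1⊕1⊕1⊕1⊕0⊕0⊕1⊕1⊕0⊕1⊕0 = 0
Syndrome (s16...s1) = 00101 → position 5.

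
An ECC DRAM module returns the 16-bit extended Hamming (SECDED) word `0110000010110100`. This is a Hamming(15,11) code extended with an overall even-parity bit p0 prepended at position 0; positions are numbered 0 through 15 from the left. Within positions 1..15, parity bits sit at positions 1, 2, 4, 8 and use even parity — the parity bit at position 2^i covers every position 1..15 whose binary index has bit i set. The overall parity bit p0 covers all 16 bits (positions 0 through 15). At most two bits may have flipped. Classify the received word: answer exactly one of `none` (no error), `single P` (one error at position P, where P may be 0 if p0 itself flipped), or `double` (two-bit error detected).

s1: b1⊕b3⊕b5⊕b7⊕b9⊕b11⊕b13⊕b15 = 1⊕0⊕0⊕0⊕0⊕1⊕1⊕0 = 1
s2: b2⊕b3⊕b6⊕b7⊕b10⊕b11⊕b14⊕b15 = 1⊕0⊕0⊕0⊕1⊕1⊕0⊕0 = 1
s4: b4⊕b5⊕b6⊕b7⊕b12⊕b13⊕b14⊕b15 = 0⊕0⊕0⊕0⊕0⊕1⊕0⊕0 = 1
s8: b8⊕b9⊕b10⊕b11⊕b12⊕b13⊕b14⊕b15 = 1⊕0⊕1⊕1⊕0⊕1⊕0⊕0 = 0
Syndrome (s8...s1) = 0111 → position 7.
Overall parity (XOR of all 16 bits, including p0): 0⊕1⊕1⊕0⊕0⊕0⊕0⊕0⊕1⊕0⊕1⊕1⊕0⊕1⊕0⊕0 = 0
Overall=0, syndrome position=7 → double-bit error detected (uncorrectable).

double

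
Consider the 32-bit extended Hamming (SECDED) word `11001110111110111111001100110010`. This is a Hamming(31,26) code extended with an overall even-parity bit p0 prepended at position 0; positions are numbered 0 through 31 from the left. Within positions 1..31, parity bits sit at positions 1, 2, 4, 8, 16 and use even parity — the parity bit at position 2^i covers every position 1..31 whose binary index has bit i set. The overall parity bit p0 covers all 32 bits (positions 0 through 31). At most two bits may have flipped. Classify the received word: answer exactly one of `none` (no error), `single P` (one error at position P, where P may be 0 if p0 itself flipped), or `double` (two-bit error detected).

s1: b1⊕b3⊕b5⊕b7⊕b9⊕b11⊕b13⊕b15⊕b17⊕b19⊕b21⊕b23⊕b25⊕b27⊕b29⊕b31 = 1⊕0⊕1⊕0⊕1⊕1⊕0⊕1⊕1⊕1⊕0⊕1⊕0⊕1⊕0⊕0 = 1
s2: b2⊕b3⊕b6⊕b7⊕b10⊕b11⊕b14⊕b15⊕b18⊕b19⊕b22⊕b23⊕b26⊕b27⊕b30⊕b31 = 0⊕0⊕1⊕0⊕1⊕1⊕1⊕1⊕1⊕1⊕1⊕1⊕1⊕1⊕1⊕0 = 0
s4: b4⊕b5⊕b6⊕b7⊕b12⊕b13⊕b14⊕b15⊕b20⊕b21⊕b22⊕b23⊕b28⊕b29⊕b30⊕b31 = 1⊕1⊕1⊕0⊕1⊕0⊕1⊕1⊕0⊕0⊕1⊕1⊕0⊕0⊕1⊕0 = 1
s8: b8⊕b9⊕b10⊕b11⊕b12⊕b13⊕b14⊕b15⊕b24⊕b25⊕b26⊕b27⊕b28⊕b29⊕b30⊕b31 = 1⊕1⊕1⊕1⊕1⊕0⊕1⊕1⊕0⊕0⊕1⊕1⊕0⊕0⊕1⊕0 = 0
s16: b16⊕b17⊕b18⊕b19⊕b20⊕b21⊕b22⊕b23⊕b24⊕b25⊕b26⊕b27⊕b28⊕b29⊕b30⊕b31 = 1⊕1⊕1⊕1⊕0⊕0⊕1⊕1⊕0⊕0⊕1⊕1⊕0⊕0⊕1⊕0 = 1
Syndrome (s16...s1) = 10101 → position 21.
Overall parity (XOR of all 32 bits, including p0): 1⊕1⊕0⊕0⊕1⊕1⊕1⊕0⊕1⊕1⊕1⊕1⊕1⊕0⊕1⊕1⊕1⊕1⊕1⊕1⊕0⊕0⊕1⊕1⊕0⊕0⊕1⊕1⊕0⊕0⊕1⊕0 = 1
Overall=1, syndrome position=21 → single-bit error at position 21.

single 21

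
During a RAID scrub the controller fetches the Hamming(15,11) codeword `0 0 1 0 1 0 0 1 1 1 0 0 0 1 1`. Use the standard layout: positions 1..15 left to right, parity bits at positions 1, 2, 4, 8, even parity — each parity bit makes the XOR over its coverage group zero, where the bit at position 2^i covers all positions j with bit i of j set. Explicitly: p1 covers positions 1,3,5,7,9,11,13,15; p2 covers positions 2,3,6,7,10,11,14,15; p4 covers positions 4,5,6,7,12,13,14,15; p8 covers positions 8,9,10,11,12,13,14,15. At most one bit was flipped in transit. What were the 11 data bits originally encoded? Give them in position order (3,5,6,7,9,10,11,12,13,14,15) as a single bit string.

11001101011

s1: b1⊕b3⊕b5⊕b7⊕b9⊕b11⊕b13⊕b15 = 0⊕1⊕1⊕0⊕1⊕0⊕0⊕1 = 0
s2: b2⊕b3⊕b6⊕b7⊕b10⊕b11⊕b14⊕b15 = 0⊕1⊕0⊕0⊕1⊕0⊕1⊕1 = 0
s4: b4⊕b5⊕b6⊕b7⊕b12⊕b13⊕b14⊕b15 = 0⊕1⊕0⊕0⊕0⊕0⊕1⊕1 = 1
s8: b8⊕b9⊕b10⊕b11⊕b12⊕b13⊕b14⊕b15 = 1⊕1⊕1⊕0⊕0⊕0⊕1⊕1 = 1
Syndrome (s8...s1) = 1100 → position 12.
Flip bit 12: corrected codeword = 001010011101011
Data bits at positions 3,5,6,7,9,10,11,12,13,14,15: 11001101011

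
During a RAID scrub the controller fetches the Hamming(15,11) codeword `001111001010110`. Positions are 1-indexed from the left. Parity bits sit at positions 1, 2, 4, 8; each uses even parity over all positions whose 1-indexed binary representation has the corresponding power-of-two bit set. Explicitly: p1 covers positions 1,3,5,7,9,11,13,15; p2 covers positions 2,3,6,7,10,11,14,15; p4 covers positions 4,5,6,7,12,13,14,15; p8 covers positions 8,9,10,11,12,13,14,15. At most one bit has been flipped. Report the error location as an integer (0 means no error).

5

s1: b1⊕b3⊕b5⊕b7⊕b9⊕b11⊕b13⊕b15 = 0⊕1⊕1⊕0⊕1⊕1⊕1⊕0 = 1
s2: b2⊕b3⊕b6⊕b7⊕b10⊕b11⊕b14⊕b15 = 0⊕1⊕1⊕0⊕0⊕1⊕1⊕0 = 0
s4: b4⊕b5⊕b6⊕b7⊕b12⊕b13⊕b14⊕b15 = 1⊕1⊕1⊕0⊕0⊕1⊕1⊕0 = 1
s8: b8⊕b9⊕b10⊕b11⊕b12⊕b13⊕b14⊕b15 = 0⊕1⊕0⊕1⊕0⊕1⊕1⊕0 = 0
Syndrome (s8...s1) = 0101 → position 5.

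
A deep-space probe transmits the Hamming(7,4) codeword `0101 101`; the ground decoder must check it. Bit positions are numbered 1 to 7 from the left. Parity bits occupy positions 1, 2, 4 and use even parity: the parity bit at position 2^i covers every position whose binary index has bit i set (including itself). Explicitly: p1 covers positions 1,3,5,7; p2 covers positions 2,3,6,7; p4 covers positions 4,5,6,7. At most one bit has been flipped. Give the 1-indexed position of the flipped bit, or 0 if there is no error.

s1: b1⊕b3⊕b5⊕b7 = 0⊕0⊕1⊕1 = 0
s2: b2⊕b3⊕b6⊕b7 = 1⊕0⊕0⊕1 = 0
s4: b4⊕b5⊕b6⊕b7 = 1⊕1⊕0⊕1 = 1
Syndrome (s4...s1) = 100 → position 4.

4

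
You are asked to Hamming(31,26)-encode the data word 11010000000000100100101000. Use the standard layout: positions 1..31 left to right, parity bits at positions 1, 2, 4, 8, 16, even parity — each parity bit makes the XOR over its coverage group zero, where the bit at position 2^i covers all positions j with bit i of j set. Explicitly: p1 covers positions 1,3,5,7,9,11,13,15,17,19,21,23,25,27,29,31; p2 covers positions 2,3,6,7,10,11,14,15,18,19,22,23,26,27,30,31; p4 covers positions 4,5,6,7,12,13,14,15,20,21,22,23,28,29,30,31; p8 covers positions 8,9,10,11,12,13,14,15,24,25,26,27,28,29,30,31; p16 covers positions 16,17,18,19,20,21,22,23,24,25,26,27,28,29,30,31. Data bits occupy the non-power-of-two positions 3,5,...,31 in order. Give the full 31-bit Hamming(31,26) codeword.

Place data bits at non-power-of-two positions: b3=1, b5=1, b6=0, b7=1, b9=0, b10=0, b11=0, b12=0, b13=0, b14=0, b15=0, b17=0, b18=0, b19=0, b20=1, b21=0, b22=0, b23=1, b24=0, b25=0, b26=1, b27=0, b28=1, b29=0, b30=0, b31=0.
p1 = XOR of data positions {3,5,7,9,11,13,15,17,19,21,23,25,27,29,31} = 1⊕1⊕1⊕0⊕0⊕0⊕0⊕0⊕0⊕0⊕1⊕0⊕0⊕0⊕0 = 0
p2 = XOR of data positions {3,6,7,10,11,14,15,18,19,22,23,26,27,30,31} = 1⊕0⊕1⊕0⊕0⊕0⊕0⊕0⊕0⊕0⊕1⊕1⊕0⊕0⊕0 = 0
p4 = XOR of data positions {5,6,7,12,13,14,15,20,21,22,23,28,29,30,31} = 1⊕0⊕1⊕0⊕0⊕0⊕0⊕1⊕0⊕0⊕1⊕1⊕0⊕0⊕0 = 1
p8 = XOR of data positions {9,10,11,12,13,14,15,24,25,26,27,28,29,30,31} = 0⊕0⊕0⊕0⊕0⊕0⊕0⊕0⊕0⊕1⊕0⊕1⊕0⊕0⊕0 = 0
p16 = XOR of data positions {17,18,19,20,21,22,23,24,25,26,27,28,29,30,31} = 0⊕0⊕0⊕1⊕0⊕0⊕1⊕0⊕0⊕1⊕0⊕1⊕0⊕0⊕0 = 0
Codeword b1..b31 = 0011101000000000000100100101000

0011101000000000000100100101000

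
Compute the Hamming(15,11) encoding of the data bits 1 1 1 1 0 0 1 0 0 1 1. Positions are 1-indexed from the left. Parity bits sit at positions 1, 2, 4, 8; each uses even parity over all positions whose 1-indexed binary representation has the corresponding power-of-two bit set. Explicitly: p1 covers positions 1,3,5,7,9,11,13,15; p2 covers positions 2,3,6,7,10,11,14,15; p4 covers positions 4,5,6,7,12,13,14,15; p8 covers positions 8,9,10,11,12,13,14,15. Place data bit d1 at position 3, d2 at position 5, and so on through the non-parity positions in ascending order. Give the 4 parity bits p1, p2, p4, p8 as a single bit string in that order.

Place data bits at non-power-of-two positions: b3=1, b5=1, b6=1, b7=1, b9=0, b10=0, b11=1, b12=0, b13=0, b14=1, b15=1.
p1 = XOR of data positions {3,5,7,9,11,13,15} = 1⊕1⊕1⊕0⊕1⊕0⊕1 = 1
p2 = XOR of data positions {3,6,7,10,11,14,15} = 1⊕1⊕1⊕0⊕1⊕1⊕1 = 0
p4 = XOR of data positions {5,6,7,12,13,14,15} = 1⊕1⊕1⊕0⊕0⊕1⊕1 = 1
p8 = XOR of data positions {9,10,11,12,13,14,15} = 0⊕0⊕1⊕0⊕0⊕1⊕1 = 1
Parity bits p1,p2,p4,p8 = 1011

1011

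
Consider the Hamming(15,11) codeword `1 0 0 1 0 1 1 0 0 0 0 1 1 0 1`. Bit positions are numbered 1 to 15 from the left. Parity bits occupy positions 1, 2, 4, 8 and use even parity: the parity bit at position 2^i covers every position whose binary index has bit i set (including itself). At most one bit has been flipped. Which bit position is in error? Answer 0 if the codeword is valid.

s1: b1⊕b3⊕b5⊕b7⊕b9⊕b11⊕b13⊕b15 = 1⊕0⊕0⊕1⊕0⊕0⊕1⊕1 = 0
s2: b2⊕b3⊕b6⊕b7⊕b10⊕b11⊕b14⊕b15 = 0⊕0⊕1⊕1⊕0⊕0⊕0⊕1 = 1
s4: b4⊕b5⊕b6⊕b7⊕b12⊕b13⊕b14⊕b15 = 1⊕0⊕1⊕1⊕1⊕1⊕0⊕1 = 0
s8: b8⊕b9⊕b10⊕b11⊕b12⊕b13⊕b14⊕b15 = 0⊕0⊕0⊕0⊕1⊕1⊕0⊕1 = 1
Syndrome (s8...s1) = 1010 → position 10.

10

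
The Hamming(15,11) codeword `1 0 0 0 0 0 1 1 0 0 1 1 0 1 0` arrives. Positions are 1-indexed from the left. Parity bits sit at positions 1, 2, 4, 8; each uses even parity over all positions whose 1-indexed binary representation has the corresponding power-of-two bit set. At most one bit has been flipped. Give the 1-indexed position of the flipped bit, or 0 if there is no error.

7

s1: b1⊕b3⊕b5⊕b7⊕b9⊕b11⊕b13⊕b15 = 1⊕0⊕0⊕1⊕0⊕1⊕0⊕0 = 1
s2: b2⊕b3⊕b6⊕b7⊕b10⊕b11⊕b14⊕b15 = 0⊕0⊕0⊕1⊕0⊕1⊕1⊕0 = 1
s4: b4⊕b5⊕b6⊕b7⊕b12⊕b13⊕b14⊕b15 = 0⊕0⊕0⊕1⊕1⊕0⊕1⊕0 = 1
s8: b8⊕b9⊕b10⊕b11⊕b12⊕b13⊕b14⊕b15 = 1⊕0⊕0⊕1⊕1⊕0⊕1⊕0 = 0
Syndrome (s8...s1) = 0111 → position 7.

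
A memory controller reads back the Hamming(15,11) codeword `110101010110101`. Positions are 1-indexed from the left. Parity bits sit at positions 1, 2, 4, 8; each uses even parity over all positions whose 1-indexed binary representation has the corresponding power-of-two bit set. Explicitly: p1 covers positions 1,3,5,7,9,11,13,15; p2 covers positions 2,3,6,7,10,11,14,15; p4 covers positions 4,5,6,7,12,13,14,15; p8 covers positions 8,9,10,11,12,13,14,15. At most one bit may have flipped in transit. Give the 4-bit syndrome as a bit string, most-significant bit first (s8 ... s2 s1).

s1: b1⊕b3⊕b5⊕b7⊕b9⊕b11⊕b13⊕b15 = 1⊕0⊕0⊕0⊕0⊕1⊕1⊕1 = 0
s2: b2⊕b3⊕b6⊕b7⊕b10⊕b11⊕b14⊕b15 = 1⊕0⊕1⊕0⊕1⊕1⊕0⊕1 = 1
s4: b4⊕b5⊕b6⊕b7⊕b12⊕b13⊕b14⊕b15 = 1⊕0⊕1⊕0⊕0⊕1⊕0⊕1 = 0
s8: b8⊕b9⊕b10⊕b11⊕b12⊕b13⊕b14⊕b15 = 1⊕0⊕1⊕1⊕0⊕1⊕0⊕1 = 1
Syndrome (s8...s1) = 1010 → position 10.

1010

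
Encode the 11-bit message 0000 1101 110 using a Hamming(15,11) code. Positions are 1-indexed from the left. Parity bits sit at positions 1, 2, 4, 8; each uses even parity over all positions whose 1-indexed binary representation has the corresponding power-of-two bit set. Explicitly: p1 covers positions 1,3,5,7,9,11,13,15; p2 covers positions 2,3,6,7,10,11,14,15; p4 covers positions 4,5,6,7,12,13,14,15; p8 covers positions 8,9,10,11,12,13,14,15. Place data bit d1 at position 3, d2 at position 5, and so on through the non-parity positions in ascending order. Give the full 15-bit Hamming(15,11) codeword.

Place data bits at non-power-of-two positions: b3=0, b5=0, b6=0, b7=0, b9=1, b10=1, b11=0, b12=1, b13=1, b14=1, b15=0.
p1 = XOR of data positions {3,5,7,9,11,13,15} = 0⊕0⊕0⊕1⊕0⊕1⊕0 = 0
p2 = XOR of data positions {3,6,7,10,11,14,15} = 0⊕0⊕0⊕1⊕0⊕1⊕0 = 0
p4 = XOR of data positions {5,6,7,12,13,14,15} = 0⊕0⊕0⊕1⊕1⊕1⊕0 = 1
p8 = XOR of data positions {9,10,11,12,13,14,15} = 1⊕1⊕0⊕1⊕1⊕1⊕0 = 1
Codeword b1..b15 = 000100011101110

000100011101110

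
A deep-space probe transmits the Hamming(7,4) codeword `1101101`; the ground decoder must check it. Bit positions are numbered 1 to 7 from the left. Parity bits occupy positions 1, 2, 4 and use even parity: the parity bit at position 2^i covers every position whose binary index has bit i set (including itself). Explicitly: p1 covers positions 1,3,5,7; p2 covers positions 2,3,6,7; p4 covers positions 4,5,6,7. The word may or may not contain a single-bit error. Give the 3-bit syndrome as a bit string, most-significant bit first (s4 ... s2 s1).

101

s1: b1⊕b3⊕b5⊕b7 = 1⊕0⊕1⊕1 = 1
s2: b2⊕b3⊕b6⊕b7 = 1⊕0⊕0⊕1 = 0
s4: b4⊕b5⊕b6⊕b7 = 1⊕1⊕0⊕1 = 1
Syndrome (s4...s1) = 101 → position 5.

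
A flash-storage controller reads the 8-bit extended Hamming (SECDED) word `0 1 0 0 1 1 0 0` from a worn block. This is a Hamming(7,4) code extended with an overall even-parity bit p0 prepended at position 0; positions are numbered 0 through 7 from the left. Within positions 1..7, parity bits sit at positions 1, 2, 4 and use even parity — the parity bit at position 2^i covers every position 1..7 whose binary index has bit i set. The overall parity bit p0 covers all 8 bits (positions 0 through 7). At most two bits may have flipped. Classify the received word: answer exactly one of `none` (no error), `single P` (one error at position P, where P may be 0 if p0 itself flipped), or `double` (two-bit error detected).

s1: b1⊕b3⊕b5⊕b7 = 1⊕0⊕1⊕0 = 0
s2: b2⊕b3⊕b6⊕b7 = 0⊕0⊕0⊕0 = 0
s4: b4⊕b5⊕b6⊕b7 = 1⊕1⊕0⊕0 = 0
Syndrome (s4...s1) = 000 → position 0 (no error).
Overall parity (XOR of all 8 bits, including p0): 0⊕1⊕0⊕0⊕1⊕1⊕0⊕0 = 1
Overall=1, syndrome position=0 → single-bit error at position 0.

single 0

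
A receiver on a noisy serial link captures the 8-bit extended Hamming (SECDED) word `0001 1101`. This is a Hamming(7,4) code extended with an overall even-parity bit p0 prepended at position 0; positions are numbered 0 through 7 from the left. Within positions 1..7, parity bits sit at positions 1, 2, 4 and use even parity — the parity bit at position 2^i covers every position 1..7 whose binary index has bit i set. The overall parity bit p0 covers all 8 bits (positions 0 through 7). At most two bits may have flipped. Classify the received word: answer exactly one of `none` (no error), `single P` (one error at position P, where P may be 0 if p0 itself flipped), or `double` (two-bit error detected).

s1: b1⊕b3⊕b5⊕b7 = 0⊕1⊕1⊕1 = 1
s2: b2⊕b3⊕b6⊕b7 = 0⊕1⊕0⊕1 = 0
s4: b4⊕b5⊕b6⊕b7 = 1⊕1⊕0⊕1 = 1
Syndrome (s4...s1) = 101 → position 5.
Overall parity (XOR of all 8 bits, including p0): 0⊕0⊕0⊕1⊕1⊕1⊕0⊕1 = 0
Overall=0, syndrome position=5 → double-bit error detected (uncorrectable).

double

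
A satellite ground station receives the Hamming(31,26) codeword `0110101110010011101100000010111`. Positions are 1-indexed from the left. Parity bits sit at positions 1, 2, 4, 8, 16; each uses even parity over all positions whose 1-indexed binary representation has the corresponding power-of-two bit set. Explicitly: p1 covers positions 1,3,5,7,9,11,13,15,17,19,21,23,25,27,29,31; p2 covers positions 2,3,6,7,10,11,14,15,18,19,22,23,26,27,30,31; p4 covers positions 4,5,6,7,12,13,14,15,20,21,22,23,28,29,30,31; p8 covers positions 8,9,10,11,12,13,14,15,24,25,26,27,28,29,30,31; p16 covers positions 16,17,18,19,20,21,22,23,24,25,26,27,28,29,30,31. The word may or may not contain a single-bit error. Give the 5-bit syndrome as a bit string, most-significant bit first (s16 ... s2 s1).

00000

s1: b1⊕b3⊕b5⊕b7⊕b9⊕b11⊕b13⊕b15⊕b17⊕b19⊕b21⊕b23⊕b25⊕b27⊕b29⊕b31 = 0⊕1⊕1⊕1⊕1⊕0⊕0⊕1⊕1⊕1⊕0⊕0⊕0⊕1⊕1⊕1 = 0
s2: b2⊕b3⊕b6⊕b7⊕b10⊕b11⊕b14⊕b15⊕b18⊕b19⊕b22⊕b23⊕b26⊕b27⊕b30⊕b31 = 1⊕1⊕0⊕1⊕0⊕0⊕0⊕1⊕0⊕1⊕0⊕0⊕0⊕1⊕1⊕1 = 0
s4: b4⊕b5⊕b6⊕b7⊕b12⊕b13⊕b14⊕b15⊕b20⊕b21⊕b22⊕b23⊕b28⊕b29⊕b30⊕b31 = 0⊕1⊕0⊕1⊕1⊕0⊕0⊕1⊕1⊕0⊕0⊕0⊕0⊕1⊕1⊕1 = 0
s8: b8⊕b9⊕b10⊕b11⊕b12⊕b13⊕b14⊕b15⊕b24⊕b25⊕b26⊕b27⊕b28⊕b29⊕b30⊕b31 = 1⊕1⊕0⊕0⊕1⊕0⊕0⊕1⊕0⊕0⊕0⊕1⊕0⊕1⊕1⊕1 = 0
s16: b16⊕b17⊕b18⊕b19⊕b20⊕b21⊕b22⊕b23⊕b24⊕b25⊕b26⊕b27⊕b28⊕b29⊕b30⊕b31 = 1⊕1⊕0⊕1⊕1⊕0⊕0⊕0⊕0⊕0⊕0⊕1⊕0⊕1⊕1⊕1 = 0
Syndrome (s16...s1) = 00000 → position 0 (no error).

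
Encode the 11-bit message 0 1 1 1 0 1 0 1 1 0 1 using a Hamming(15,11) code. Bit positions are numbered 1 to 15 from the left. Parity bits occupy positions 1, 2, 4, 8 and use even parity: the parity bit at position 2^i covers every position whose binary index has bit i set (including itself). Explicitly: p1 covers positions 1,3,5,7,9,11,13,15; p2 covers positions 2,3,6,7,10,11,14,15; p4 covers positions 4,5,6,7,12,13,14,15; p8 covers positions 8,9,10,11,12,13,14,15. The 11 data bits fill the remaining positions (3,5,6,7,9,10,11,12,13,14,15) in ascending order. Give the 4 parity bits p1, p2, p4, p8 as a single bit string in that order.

0000

Place data bits at non-power-of-two positions: b3=0, b5=1, b6=1, b7=1, b9=0, b10=1, b11=0, b12=1, b13=1, b14=0, b15=1.
p1 = XOR of data positions {3,5,7,9,11,13,15} = 0⊕1⊕1⊕0⊕0⊕1⊕1 = 0
p2 = XOR of data positions {3,6,7,10,11,14,15} = 0⊕1⊕1⊕1⊕0⊕0⊕1 = 0
p4 = XOR of data positions {5,6,7,12,13,14,15} = 1⊕1⊕1⊕1⊕1⊕0⊕1 = 0
p8 = XOR of data positions {9,10,11,12,13,14,15} = 0⊕1⊕0⊕1⊕1⊕0⊕1 = 0
Parity bits p1,p2,p4,p8 = 0000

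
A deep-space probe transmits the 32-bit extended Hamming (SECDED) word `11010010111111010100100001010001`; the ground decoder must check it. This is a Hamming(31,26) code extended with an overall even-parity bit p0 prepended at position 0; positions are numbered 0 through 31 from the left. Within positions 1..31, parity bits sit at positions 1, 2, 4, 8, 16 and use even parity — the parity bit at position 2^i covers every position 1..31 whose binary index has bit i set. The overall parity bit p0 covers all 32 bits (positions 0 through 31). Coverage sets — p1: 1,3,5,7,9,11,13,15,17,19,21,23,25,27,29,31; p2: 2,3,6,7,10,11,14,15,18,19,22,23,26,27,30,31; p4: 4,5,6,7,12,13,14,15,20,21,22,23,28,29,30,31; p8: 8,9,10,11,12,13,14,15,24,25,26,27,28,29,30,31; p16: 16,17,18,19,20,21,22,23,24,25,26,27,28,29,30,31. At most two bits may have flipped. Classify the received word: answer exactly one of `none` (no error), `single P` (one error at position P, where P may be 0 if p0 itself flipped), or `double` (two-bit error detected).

double

s1: b1⊕b3⊕b5⊕b7⊕b9⊕b11⊕b13⊕b15⊕b17⊕b19⊕b21⊕b23⊕b25⊕b27⊕b29⊕b31 = 1⊕1⊕0⊕0⊕1⊕1⊕1⊕1⊕1⊕0⊕0⊕0⊕1⊕1⊕0⊕1 = 0
s2: b2⊕b3⊕b6⊕b7⊕b10⊕b11⊕b14⊕b15⊕b18⊕b19⊕b22⊕b23⊕b26⊕b27⊕b30⊕b31 = 0⊕1⊕1⊕0⊕1⊕1⊕0⊕1⊕0⊕0⊕0⊕0⊕0⊕1⊕0⊕1 = 1
s4: b4⊕b5⊕b6⊕b7⊕b12⊕b13⊕b14⊕b15⊕b20⊕b21⊕b22⊕b23⊕b28⊕b29⊕b30⊕b31 = 0⊕0⊕1⊕0⊕1⊕1⊕0⊕1⊕1⊕0⊕0⊕0⊕0⊕0⊕0⊕1 = 0
s8: b8⊕b9⊕b10⊕b11⊕b12⊕b13⊕b14⊕b15⊕b24⊕b25⊕b26⊕b27⊕b28⊕b29⊕b30⊕b31 = 1⊕1⊕1⊕1⊕1⊕1⊕0⊕1⊕0⊕1⊕0⊕1⊕0⊕0⊕0⊕1 = 0
s16: b16⊕b17⊕b18⊕b19⊕b20⊕b21⊕b22⊕b23⊕b24⊕b25⊕b26⊕b27⊕b28⊕b29⊕b30⊕b31 = 0⊕1⊕0⊕0⊕1⊕0⊕0⊕0⊕0⊕1⊕0⊕1⊕0⊕0⊕0⊕1 = 1
Syndrome (s16...s1) = 10010 → position 18.
Overall parity (XOR of all 32 bits, including p0): 1⊕1⊕0⊕1⊕0⊕0⊕1⊕0⊕1⊕1⊕1⊕1⊕1⊕1⊕0⊕1⊕0⊕1⊕0⊕0⊕1⊕0⊕0⊕0⊕0⊕1⊕0⊕1⊕0⊕0⊕0⊕1 = 0
Overall=0, syndrome position=18 → double-bit error detected (uncorrectable).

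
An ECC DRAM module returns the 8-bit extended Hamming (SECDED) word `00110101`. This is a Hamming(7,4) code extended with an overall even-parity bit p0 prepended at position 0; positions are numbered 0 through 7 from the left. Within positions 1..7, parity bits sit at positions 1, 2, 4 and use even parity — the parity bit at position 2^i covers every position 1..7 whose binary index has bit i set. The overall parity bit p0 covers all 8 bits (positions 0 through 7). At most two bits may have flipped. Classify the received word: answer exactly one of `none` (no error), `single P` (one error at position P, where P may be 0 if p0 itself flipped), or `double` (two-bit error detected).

s1: b1⊕b3⊕b5⊕b7 = 0⊕1⊕1⊕1 = 1
s2: b2⊕b3⊕b6⊕b7 = 1⊕1⊕0⊕1 = 1
s4: b4⊕b5⊕b6⊕b7 = 0⊕1⊕0⊕1 = 0
Syndrome (s4...s1) = 011 → position 3.
Overall parity (XOR of all 8 bits, including p0): 0⊕0⊕1⊕1⊕0⊕1⊕0⊕1 = 0
Overall=0, syndrome position=3 → double-bit error detected (uncorrectable).

double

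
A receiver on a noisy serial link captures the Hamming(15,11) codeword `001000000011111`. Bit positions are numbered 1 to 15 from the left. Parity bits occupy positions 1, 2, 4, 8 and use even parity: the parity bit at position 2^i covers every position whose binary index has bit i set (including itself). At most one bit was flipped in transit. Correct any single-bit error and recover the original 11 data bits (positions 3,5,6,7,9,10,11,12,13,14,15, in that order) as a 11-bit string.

s1: b1⊕b3⊕b5⊕b7⊕b9⊕b11⊕b13⊕b15 = 0⊕1⊕0⊕0⊕0⊕1⊕1⊕1 = 0
s2: b2⊕b3⊕b6⊕b7⊕b10⊕b11⊕b14⊕b15 = 0⊕1⊕0⊕0⊕0⊕1⊕1⊕1 = 0
s4: b4⊕b5⊕b6⊕b7⊕b12⊕b13⊕b14⊕b15 = 0⊕0⊕0⊕0⊕1⊕1⊕1⊕1 = 0
s8: b8⊕b9⊕b10⊕b11⊕b12⊕b13⊕b14⊕b15 = 0⊕0⊕0⊕1⊕1⊕1⊕1⊕1 = 1
Syndrome (s8...s1) = 1000 → position 8.
Flip bit 8: corrected codeword = 001000010011111
Data bits at positions 3,5,6,7,9,10,11,12,13,14,15: 10000011111

10000011111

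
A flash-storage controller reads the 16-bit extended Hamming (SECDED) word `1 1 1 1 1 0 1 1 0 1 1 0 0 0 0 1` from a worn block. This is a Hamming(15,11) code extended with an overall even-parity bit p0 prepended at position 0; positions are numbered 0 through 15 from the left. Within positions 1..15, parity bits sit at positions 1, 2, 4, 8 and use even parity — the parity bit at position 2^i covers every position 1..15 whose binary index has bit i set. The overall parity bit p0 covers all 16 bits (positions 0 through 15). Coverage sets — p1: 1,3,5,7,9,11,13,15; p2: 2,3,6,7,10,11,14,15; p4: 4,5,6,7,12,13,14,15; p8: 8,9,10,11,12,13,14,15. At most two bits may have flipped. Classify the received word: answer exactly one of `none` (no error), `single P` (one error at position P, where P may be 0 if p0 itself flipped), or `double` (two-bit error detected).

s1: b1⊕b3⊕b5⊕b7⊕b9⊕b11⊕b13⊕b15 = 1⊕1⊕0⊕1⊕1⊕0⊕0⊕1 = 1
s2: b2⊕b3⊕b6⊕b7⊕b10⊕b11⊕b14⊕b15 = 1⊕1⊕1⊕1⊕1⊕0⊕0⊕1 = 0
s4: b4⊕b5⊕b6⊕b7⊕b12⊕b13⊕b14⊕b15 = 1⊕0⊕1⊕1⊕0⊕0⊕0⊕1 = 0
s8: b8⊕b9⊕b10⊕b11⊕b12⊕b13⊕b14⊕b15 = 0⊕1⊕1⊕0⊕0⊕0⊕0⊕1 = 1
Syndrome (s8...s1) = 1001 → position 9.
Overall parity (XOR of all 16 bits, including p0): 1⊕1⊕1⊕1⊕1⊕0⊕1⊕1⊕0⊕1⊕1⊕0⊕0⊕0⊕0⊕1 = 0
Overall=0, syndrome position=9 → double-bit error detected (uncorrectable).

double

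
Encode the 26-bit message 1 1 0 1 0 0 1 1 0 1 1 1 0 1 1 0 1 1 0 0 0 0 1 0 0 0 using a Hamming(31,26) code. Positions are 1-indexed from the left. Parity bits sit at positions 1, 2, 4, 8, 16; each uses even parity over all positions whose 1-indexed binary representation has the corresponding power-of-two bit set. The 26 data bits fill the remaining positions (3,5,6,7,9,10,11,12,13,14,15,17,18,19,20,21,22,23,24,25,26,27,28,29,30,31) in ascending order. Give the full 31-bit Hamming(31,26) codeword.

0011101100110110101101100001000

Place data bits at non-power-of-two positions: b3=1, b5=1, b6=0, b7=1, b9=0, b10=0, b11=1, b12=1, b13=0, b14=1, b15=1, b17=1, b18=0, b19=1, b20=1, b21=0, b22=1, b23=1, b24=0, b25=0, b26=0, b27=0, b28=1, b29=0, b30=0, b31=0.
p1 = XOR of data positions {3,5,7,9,11,13,15,17,19,21,23,25,27,29,31} = 1⊕1⊕1⊕0⊕1⊕0⊕1⊕1⊕1⊕0⊕1⊕0⊕0⊕0⊕0 = 0
p2 = XOR of data positions {3,6,7,10,11,14,15,18,19,22,23,26,27,30,31} = 1⊕0⊕1⊕0⊕1⊕1⊕1⊕0⊕1⊕1⊕1⊕0⊕0⊕0⊕0 = 0
p4 = XOR of data positions {5,6,7,12,13,14,15,20,21,22,23,28,29,30,31} = 1⊕0⊕1⊕1⊕0⊕1⊕1⊕1⊕0⊕1⊕1⊕1⊕0⊕0⊕0 = 1
p8 = XOR of data positions {9,10,11,12,13,14,15,24,25,26,27,28,29,30,31} = 0⊕0⊕1⊕1⊕0⊕1⊕1⊕0⊕0⊕0⊕0⊕1⊕0⊕0⊕0 = 1
p16 = XOR of data positions {17,18,19,20,21,22,23,24,25,26,27,28,29,30,31} = 1⊕0⊕1⊕1⊕0⊕1⊕1⊕0⊕0⊕0⊕0⊕1⊕0⊕0⊕0 = 0
Codeword b1..b31 = 0011101100110110101101100001000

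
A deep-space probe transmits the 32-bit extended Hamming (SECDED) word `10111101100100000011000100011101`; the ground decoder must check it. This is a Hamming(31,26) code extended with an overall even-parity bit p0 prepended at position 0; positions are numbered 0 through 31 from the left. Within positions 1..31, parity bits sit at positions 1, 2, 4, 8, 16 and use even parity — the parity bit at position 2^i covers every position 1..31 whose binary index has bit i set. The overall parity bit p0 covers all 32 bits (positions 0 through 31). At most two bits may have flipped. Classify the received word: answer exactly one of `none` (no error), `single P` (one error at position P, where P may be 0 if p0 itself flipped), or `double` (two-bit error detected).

single 23

s1: b1⊕b3⊕b5⊕b7⊕b9⊕b11⊕b13⊕b15⊕b17⊕b19⊕b21⊕b23⊕b25⊕b27⊕b29⊕b31 = 0⊕1⊕1⊕1⊕0⊕1⊕0⊕0⊕0⊕1⊕0⊕1⊕0⊕1⊕1⊕1 = 1
s2: b2⊕b3⊕b6⊕b7⊕b10⊕b11⊕b14⊕b15⊕b18⊕b19⊕b22⊕b23⊕b26⊕b27⊕b30⊕b31 = 1⊕1⊕0⊕1⊕0⊕1⊕0⊕0⊕1⊕1⊕0⊕1⊕0⊕1⊕0⊕1 = 1
s4: b4⊕b5⊕b6⊕b7⊕b12⊕b13⊕b14⊕b15⊕b20⊕b21⊕b22⊕b23⊕b28⊕b29⊕b30⊕b31 = 1⊕1⊕0⊕1⊕0⊕0⊕0⊕0⊕0⊕0⊕0⊕1⊕1⊕1⊕0⊕1 = 1
s8: b8⊕b9⊕b10⊕b11⊕b12⊕b13⊕b14⊕b15⊕b24⊕b25⊕b26⊕b27⊕b28⊕b29⊕b30⊕b31 = 1⊕0⊕0⊕1⊕0⊕0⊕0⊕0⊕0⊕0⊕0⊕1⊕1⊕1⊕0⊕1 = 0
s16: b16⊕b17⊕b18⊕b19⊕b20⊕b21⊕b22⊕b23⊕b24⊕b25⊕b26⊕b27⊕b28⊕b29⊕b30⊕b31 = 0⊕0⊕1⊕1⊕0⊕0⊕0⊕1⊕0⊕0⊕0⊕1⊕1⊕1⊕0⊕1 = 1
Syndrome (s16...s1) = 10111 → position 23.
Overall parity (XOR of all 32 bits, including p0): 1⊕0⊕1⊕1⊕1⊕1⊕0⊕1⊕1⊕0⊕0⊕1⊕0⊕0⊕0⊕0⊕0⊕0⊕1⊕1⊕0⊕0⊕0⊕1⊕0⊕0⊕0⊕1⊕1⊕1⊕0⊕1 = 1
Overall=1, syndrome position=23 → single-bit error at position 23.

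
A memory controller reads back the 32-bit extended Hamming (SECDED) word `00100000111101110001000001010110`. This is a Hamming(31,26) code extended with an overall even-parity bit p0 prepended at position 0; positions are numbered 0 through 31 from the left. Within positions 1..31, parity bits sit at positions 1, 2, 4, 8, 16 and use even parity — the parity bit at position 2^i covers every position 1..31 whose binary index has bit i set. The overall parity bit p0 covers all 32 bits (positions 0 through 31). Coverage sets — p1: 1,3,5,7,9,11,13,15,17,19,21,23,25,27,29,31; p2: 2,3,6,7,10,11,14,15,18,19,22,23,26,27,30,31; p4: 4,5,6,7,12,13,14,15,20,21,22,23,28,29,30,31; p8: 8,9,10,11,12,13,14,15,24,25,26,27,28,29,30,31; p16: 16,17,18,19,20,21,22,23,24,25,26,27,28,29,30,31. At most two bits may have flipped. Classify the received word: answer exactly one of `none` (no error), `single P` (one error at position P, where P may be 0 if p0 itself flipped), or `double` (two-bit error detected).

single 28

s1: b1⊕b3⊕b5⊕b7⊕b9⊕b11⊕b13⊕b15⊕b17⊕b19⊕b21⊕b23⊕b25⊕b27⊕b29⊕b31 = 0⊕0⊕0⊕0⊕1⊕1⊕1⊕1⊕0⊕1⊕0⊕0⊕1⊕1⊕1⊕0 = 0
s2: b2⊕b3⊕b6⊕b7⊕b10⊕b11⊕b14⊕b15⊕b18⊕b19⊕b22⊕b23⊕b26⊕b27⊕b30⊕b31 = 1⊕0⊕0⊕0⊕1⊕1⊕1⊕1⊕0⊕1⊕0⊕0⊕0⊕1⊕1⊕0 = 0
s4: b4⊕b5⊕b6⊕b7⊕b12⊕b13⊕b14⊕b15⊕b20⊕b21⊕b22⊕b23⊕b28⊕b29⊕b30⊕b31 = 0⊕0⊕0⊕0⊕0⊕1⊕1⊕1⊕0⊕0⊕0⊕0⊕0⊕1⊕1⊕0 = 1
s8: b8⊕b9⊕b10⊕b11⊕b12⊕b13⊕b14⊕b15⊕b24⊕b25⊕b26⊕b27⊕b28⊕b29⊕b30⊕b31 = 1⊕1⊕1⊕1⊕0⊕1⊕1⊕1⊕0⊕1⊕0⊕1⊕0⊕1⊕1⊕0 = 1
s16: b16⊕b17⊕b18⊕b19⊕b20⊕b21⊕b22⊕b23⊕b24⊕b25⊕b26⊕b27⊕b28⊕b29⊕b30⊕b31 = 0⊕0⊕0⊕1⊕0⊕0⊕0⊕0⊕0⊕1⊕0⊕1⊕0⊕1⊕1⊕0 = 1
Syndrome (s16...s1) = 11100 → position 28.
Overall parity (XOR of all 32 bits, including p0): 0⊕0⊕1⊕0⊕0⊕0⊕0⊕0⊕1⊕1⊕1⊕1⊕0⊕1⊕1⊕1⊕0⊕0⊕0⊕1⊕0⊕0⊕0⊕0⊕0⊕1⊕0⊕1⊕0⊕1⊕1⊕0 = 1
Overall=1, syndrome position=28 → single-bit error at position 28.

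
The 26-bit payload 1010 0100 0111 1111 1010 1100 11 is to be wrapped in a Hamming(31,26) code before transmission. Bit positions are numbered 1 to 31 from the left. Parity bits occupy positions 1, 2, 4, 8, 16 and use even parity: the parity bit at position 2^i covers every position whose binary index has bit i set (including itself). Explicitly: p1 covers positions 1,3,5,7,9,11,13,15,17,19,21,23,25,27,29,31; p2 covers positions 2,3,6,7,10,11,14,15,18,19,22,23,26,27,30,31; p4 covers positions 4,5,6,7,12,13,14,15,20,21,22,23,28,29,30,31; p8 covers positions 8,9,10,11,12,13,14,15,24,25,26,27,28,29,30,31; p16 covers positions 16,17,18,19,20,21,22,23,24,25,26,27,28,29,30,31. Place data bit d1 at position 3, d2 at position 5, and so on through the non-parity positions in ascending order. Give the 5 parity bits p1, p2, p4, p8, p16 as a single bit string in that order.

Place data bits at non-power-of-two positions: b3=1, b5=0, b6=1, b7=0, b9=0, b10=1, b11=0, b12=0, b13=0, b14=1, b15=1, b17=1, b18=1, b19=1, b20=1, b21=1, b22=1, b23=0, b24=1, b25=0, b26=1, b27=1, b28=0, b29=0, b30=1, b31=1.
p1 = XOR of data positions {3,5,7,9,11,13,15,17,19,21,23,25,27,29,31} = 1⊕0⊕0⊕0⊕0⊕0⊕1⊕1⊕1⊕1⊕0⊕0⊕1⊕0⊕1 = 1
p2 = XOR of data positions {3,6,7,10,11,14,15,18,19,22,23,26,27,30,31} = 1⊕1⊕0⊕1⊕0⊕1⊕1⊕1⊕1⊕1⊕0⊕1⊕1⊕1⊕1 = 0
p4 = XOR of data positions {5,6,7,12,13,14,15,20,21,22,23,28,29,30,31} = 0⊕1⊕0⊕0⊕0⊕1⊕1⊕1⊕1⊕1⊕0⊕0⊕0⊕1⊕1 = 0
p8 = XOR of data positions {9,10,11,12,13,14,15,24,25,26,27,28,29,30,31} = 0⊕1⊕0⊕0⊕0⊕1⊕1⊕1⊕0⊕1⊕1⊕0⊕0⊕1⊕1 = 0
p16 = XOR of data positions {17,18,19,20,21,22,23,24,25,26,27,28,29,30,31} = 1⊕1⊕1⊕1⊕1⊕1⊕0⊕1⊕0⊕1⊕1⊕0⊕0⊕1⊕1 = 1
Parity bits p1,p2,p4,p8,p16 = 10001

10001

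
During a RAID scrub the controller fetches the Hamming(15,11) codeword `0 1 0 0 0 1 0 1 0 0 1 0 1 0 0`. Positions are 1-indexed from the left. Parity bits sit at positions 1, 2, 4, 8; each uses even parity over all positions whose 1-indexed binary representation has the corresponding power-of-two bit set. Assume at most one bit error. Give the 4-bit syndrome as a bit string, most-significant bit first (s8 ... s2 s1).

s1: b1⊕b3⊕b5⊕b7⊕b9⊕b11⊕b13⊕b15 = 0⊕0⊕0⊕0⊕0⊕1⊕1⊕0 = 0
s2: b2⊕b3⊕b6⊕b7⊕b10⊕b11⊕b14⊕b15 = 1⊕0⊕1⊕0⊕0⊕1⊕0⊕0 = 1
s4: b4⊕b5⊕b6⊕b7⊕b12⊕b13⊕b14⊕b15 = 0⊕0⊕1⊕0⊕0⊕1⊕0⊕0 = 0
s8: b8⊕b9⊕b10⊕b11⊕b12⊕b13⊕b14⊕b15 = 1⊕0⊕0⊕1⊕0⊕1⊕0⊕0 = 1
Syndrome (s8...s1) = 1010 → position 10.

1010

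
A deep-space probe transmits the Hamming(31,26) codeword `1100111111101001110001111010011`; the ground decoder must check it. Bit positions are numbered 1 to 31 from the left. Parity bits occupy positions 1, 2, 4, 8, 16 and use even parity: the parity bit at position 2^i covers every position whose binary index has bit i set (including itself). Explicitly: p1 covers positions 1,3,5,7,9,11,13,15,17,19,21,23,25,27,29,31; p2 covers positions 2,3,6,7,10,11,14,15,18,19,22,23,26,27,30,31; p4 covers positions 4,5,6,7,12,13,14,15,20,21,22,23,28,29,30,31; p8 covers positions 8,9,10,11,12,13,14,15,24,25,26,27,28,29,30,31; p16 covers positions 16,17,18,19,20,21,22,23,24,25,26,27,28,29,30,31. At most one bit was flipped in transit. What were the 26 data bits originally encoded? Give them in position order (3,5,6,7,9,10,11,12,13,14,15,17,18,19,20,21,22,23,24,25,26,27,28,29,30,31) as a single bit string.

s1: b1⊕b3⊕b5⊕b7⊕b9⊕b11⊕b13⊕b15⊕b17⊕b19⊕b21⊕b23⊕b25⊕b27⊕b29⊕b31 = 1⊕0⊕1⊕1⊕1⊕1⊕1⊕0⊕1⊕0⊕0⊕1⊕1⊕1⊕0⊕1 = 1
s2: b2⊕b3⊕b6⊕b7⊕b10⊕b11⊕b14⊕b15⊕b18⊕b19⊕b22⊕b23⊕b26⊕b27⊕b30⊕b31 = 1⊕0⊕1⊕1⊕1⊕1⊕0⊕0⊕1⊕0⊕1⊕1⊕0⊕1⊕1⊕1 = 1
s4: b4⊕b5⊕b6⊕b7⊕b12⊕b13⊕b14⊕b15⊕b20⊕b21⊕b22⊕b23⊕b28⊕b29⊕b30⊕b31 = 0⊕1⊕1⊕1⊕0⊕1⊕0⊕0⊕0⊕0⊕1⊕1⊕0⊕0⊕1⊕1 = 0
s8: b8⊕b9⊕b10⊕b11⊕b12⊕b13⊕b14⊕b15⊕b24⊕b25⊕b26⊕b27⊕b28⊕b29⊕b30⊕b31 = 1⊕1⊕1⊕1⊕0⊕1⊕0⊕0⊕1⊕1⊕0⊕1⊕0⊕0⊕1⊕1 = 0
s16: b16⊕b17⊕b18⊕b19⊕b20⊕b21⊕b22⊕b23⊕b24⊕b25⊕b26⊕b27⊕b28⊕b29⊕b30⊕b31 = 1⊕1⊕1⊕0⊕0⊕0⊕1⊕1⊕1⊕1⊕0⊕1⊕0⊕0⊕1⊕1 = 0
Syndrome (s16...s1) = 00011 → position 3.
Flip bit 3: corrected codeword = 1110111111101001110001111010011
Data bits at positions 3,5,6,7,9,10,11,12,13,14,15,17,18,19,20,21,22,23,24,25,26,27,28,29,30,31: 11111110100110001111010011

11111110100110001111010011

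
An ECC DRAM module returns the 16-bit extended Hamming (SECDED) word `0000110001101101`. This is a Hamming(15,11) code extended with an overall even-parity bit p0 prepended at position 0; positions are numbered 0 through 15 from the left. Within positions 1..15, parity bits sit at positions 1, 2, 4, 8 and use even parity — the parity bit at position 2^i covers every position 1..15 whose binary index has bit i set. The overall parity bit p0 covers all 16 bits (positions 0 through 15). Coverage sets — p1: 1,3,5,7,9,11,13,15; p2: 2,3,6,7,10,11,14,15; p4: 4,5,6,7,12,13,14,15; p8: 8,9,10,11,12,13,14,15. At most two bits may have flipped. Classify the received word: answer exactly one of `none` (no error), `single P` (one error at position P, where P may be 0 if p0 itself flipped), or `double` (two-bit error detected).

s1: b1⊕b3⊕b5⊕b7⊕b9⊕b11⊕b13⊕b15 = 0⊕0⊕1⊕0⊕1⊕0⊕1⊕1 = 0
s2: b2⊕b3⊕b6⊕b7⊕b10⊕b11⊕b14⊕b15 = 0⊕0⊕0⊕0⊕1⊕0⊕0⊕1 = 0
s4: b4⊕b5⊕b6⊕b7⊕b12⊕b13⊕b14⊕b15 = 1⊕1⊕0⊕0⊕1⊕1⊕0⊕1 = 1
s8: b8⊕b9⊕b10⊕b11⊕b12⊕b13⊕b14⊕b15 = 0⊕1⊕1⊕0⊕1⊕1⊕0⊕1 = 1
Syndrome (s8...s1) = 1100 → position 12.
Overall parity (XOR of all 16 bits, including p0): 0⊕0⊕0⊕0⊕1⊕1⊕0⊕0⊕0⊕1⊕1⊕0⊕1⊕1⊕0⊕1 = 1
Overall=1, syndrome position=12 → single-bit error at position 12.

single 12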